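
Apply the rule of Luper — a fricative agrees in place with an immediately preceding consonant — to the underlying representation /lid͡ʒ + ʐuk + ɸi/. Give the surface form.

/ʐ/ is a voiced retroflex fricative. The preceding trigger /d͡ʒ/ is postalveolar, so /ʐ/ must become postalveolar as well.
The voiced postalveolar fricative is [ʒ], so /ʐ/ → [ʒ].
The same rule applies at the second boundary: /ɸ/ → [x] next to /k/.

[lid͡ʒʒukxi]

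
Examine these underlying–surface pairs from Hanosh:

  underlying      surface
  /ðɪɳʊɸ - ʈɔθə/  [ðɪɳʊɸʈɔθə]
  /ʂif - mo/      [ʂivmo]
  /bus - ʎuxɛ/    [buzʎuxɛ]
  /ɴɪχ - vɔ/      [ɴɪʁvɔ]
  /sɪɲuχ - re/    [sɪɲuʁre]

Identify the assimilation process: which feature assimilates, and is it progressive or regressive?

regressive voicing assimilation

The segment that alternates is /f/, which surfaces as [v] when adjacent to /m/.
/f/ is voiceless while /m/ is voiced; the output [v] is voiced, matching the trigger — so the feature that spreads is voicing.
Place and manner are unchanged, so the assimilation is partial, not total.
Checking the remaining alternations: /s/ → [z] before /ʎ/ (voiceless → voiced, matching voiced); /χ/ → [ʁ] before /v/ (voiceless → voiced, matching voiced); /χ/ → [ʁ] before /r/ (voiceless → voiced, matching voiced) — only voicing changes, and always toward the following segment.
Nothing changes in [ðɪɳʊɸʈɔθə]: there the adjacent consonants already agree in voicing (/ɸ/ and /ʈ/ are both voiceless), so this form is consistent with the same rule.
The trigger is the following segment, so the direction is regressive (anticipatory).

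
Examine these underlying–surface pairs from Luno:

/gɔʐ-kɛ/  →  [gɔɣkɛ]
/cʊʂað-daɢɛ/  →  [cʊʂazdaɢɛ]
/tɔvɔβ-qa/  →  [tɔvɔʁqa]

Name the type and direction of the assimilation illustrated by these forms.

regressive place assimilation

Comparing underlying and surface forms, /ʐ/ → [ɣ] is the alternation; the neighbouring /k/ is constant.
The change retroflex → velar matches the place of the following /k/, identifying this as place assimilation.
Manner and voice are unchanged, so the assimilation is partial, not total.
The same holds elsewhere in the data: /ð/ → [z] before /d/ (dental → alveolar, matching alveolar); /β/ → [ʁ] before /q/ (bilabial → uvular, matching uvular) — only place changes, and always toward the following segment.
Since the segment that changes precedes the conditioning segment, the assimilation is regressive.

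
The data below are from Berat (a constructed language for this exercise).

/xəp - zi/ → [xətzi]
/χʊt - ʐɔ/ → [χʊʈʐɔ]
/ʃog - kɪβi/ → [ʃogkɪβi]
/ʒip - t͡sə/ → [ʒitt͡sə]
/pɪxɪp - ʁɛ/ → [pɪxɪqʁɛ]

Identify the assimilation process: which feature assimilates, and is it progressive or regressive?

Underlying /p/ is realised as [t] next to /z/; /z/ itself does not change.
/p/ is bilabial while /z/ is alveolar; the output [t] is alveolar, matching the trigger — so the feature that spreads is place.
Manner and voice are unchanged, so the assimilation is partial, not total.
Checking the remaining alternations: /t/ → [ʈ] before /ʐ/ (alveolar → retroflex, matching retroflex); /p/ → [t] before /t͡s/ (bilabial → alveolar, matching alveolar); /p/ → [q] before /ʁ/ (bilabial → uvular, matching uvular) — only place changes, and always toward the following segment.
Nothing changes in [ʃogkɪβi]: there the adjacent consonants already agree in place (/g/ and /k/ are both velar), so this form is consistent with the same rule.
Since the segment that changes precedes the conditioning segment, the assimilation is regressive.

regressive place assimilation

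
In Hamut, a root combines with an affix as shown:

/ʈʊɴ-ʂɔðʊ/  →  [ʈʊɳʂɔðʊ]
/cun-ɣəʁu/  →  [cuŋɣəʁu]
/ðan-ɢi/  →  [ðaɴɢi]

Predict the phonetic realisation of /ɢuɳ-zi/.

[ɢunzi]

The data show regressive place assimilation: /ɴ/ → [ɳ] before /ʂ/; /n/ → [ŋ] before /ɣ/; /n/ → [ɴ] before /ɢ/. In each pair only place changes, matching the following consonant, while manner and voice stay constant.
/ɳ/ is a voiced retroflex nasal. The following trigger /z/ is alveolar, so /ɳ/ must become alveolar as well.
A voiced alveolar nasal is [n], so the surface segment is [n].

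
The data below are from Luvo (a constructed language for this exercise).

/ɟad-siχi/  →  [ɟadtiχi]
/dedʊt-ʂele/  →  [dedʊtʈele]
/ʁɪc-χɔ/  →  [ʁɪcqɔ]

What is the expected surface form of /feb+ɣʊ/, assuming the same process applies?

[febgʊ]

The data show progressive manner assimilation: /s/ → [t] after /d/; /ʂ/ → [ʈ] after /t/; /χ/ → [q] after /c/. In each pair only manner changes, matching the preceding consonant, while place and voice stay constant.
The rule targets /ɣ/ (voiced velar fricative), which sits after the trigger /b/ (stop).
The voiced velar stop is [g], so /ɣ/ → [g].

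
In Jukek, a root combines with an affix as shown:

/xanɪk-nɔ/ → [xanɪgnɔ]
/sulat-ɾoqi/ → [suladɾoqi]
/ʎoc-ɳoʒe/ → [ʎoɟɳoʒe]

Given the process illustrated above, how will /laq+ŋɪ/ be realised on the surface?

The data show regressive voicing assimilation: /k/ → [g] before /n/; /t/ → [d] before /ɾ/; /c/ → [ɟ] before /ɳ/. In each pair only voicing changes, matching the following consonant, while place and manner stay constant.
The rule targets /q/ (voiceless uvular stop), which sits before the trigger /ŋ/ (voiced).
Changing only its voicing to voiced gives [ɢ] — the voiced uvular stop.

[laɢŋɪ]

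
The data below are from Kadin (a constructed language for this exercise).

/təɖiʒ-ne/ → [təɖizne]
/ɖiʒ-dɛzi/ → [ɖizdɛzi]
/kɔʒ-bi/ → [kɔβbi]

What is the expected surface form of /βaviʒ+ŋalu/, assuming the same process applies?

The data show regressive place assimilation: /ʒ/ → [z] before /n/; /ʒ/ → [z] before /d/; /ʒ/ → [β] before /b/. In each pair only place changes, matching the following consonant, while manner and voice stay constant.
The rule targets /ʒ/ (voiced postalveolar fricative), which sits before the trigger /ŋ/ (velar).
Changing only its place to velar gives [ɣ] — the voiced velar fricative.

[βaviɣŋalu]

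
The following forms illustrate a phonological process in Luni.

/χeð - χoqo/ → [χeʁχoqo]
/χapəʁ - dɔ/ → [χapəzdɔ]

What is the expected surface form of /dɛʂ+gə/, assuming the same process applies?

[dɛxgə]

The data show regressive place assimilation: /ð/ → [ʁ] before /χ/; /ʁ/ → [z] before /d/. In each pair only place changes, matching the following consonant, while manner and voice stay constant.
/ʂ/ is a voiceless retroflex fricative. The following trigger /g/ is velar, so /ʂ/ must become velar as well.
A voiceless velar fricative is [x], so the surface segment is [x].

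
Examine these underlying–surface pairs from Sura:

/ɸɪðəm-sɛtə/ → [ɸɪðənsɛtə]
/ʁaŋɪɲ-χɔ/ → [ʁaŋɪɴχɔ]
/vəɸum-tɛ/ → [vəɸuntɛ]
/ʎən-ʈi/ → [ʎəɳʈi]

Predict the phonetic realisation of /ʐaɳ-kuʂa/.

[ʐaŋkuʂa]

The data show regressive place assimilation: /m/ → [n] before /s/; /ɲ/ → [ɴ] before /χ/; /m/ → [n] before /t/; /n/ → [ɳ] before /ʈ/. In each pair only place changes, matching the following consonant, while manner and voice stay constant.
/ɳ/ is a voiced retroflex nasal. The following trigger /k/ is velar, so /ɳ/ must become velar as well.
Changing only its place to velar gives [ŋ] — the voiced velar nasal.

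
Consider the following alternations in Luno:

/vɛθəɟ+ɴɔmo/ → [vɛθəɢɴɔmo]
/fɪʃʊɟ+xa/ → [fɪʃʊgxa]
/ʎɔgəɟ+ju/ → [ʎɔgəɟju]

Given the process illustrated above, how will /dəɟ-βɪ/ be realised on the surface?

The data show regressive place assimilation: /ɟ/ → [ɢ] before /ɴ/; /ɟ/ → [g] before /x/. In each pair only place changes, matching the following consonant, while manner and voice stay constant.
No alternation appears in [ʎɔgəɟju]: there the adjacent consonants already agree in place (/ɟ/ and /j/ are both palatal), so this form is consistent with the same rule.
The rule targets /ɟ/ (voiced palatal stop), which sits before the trigger /β/ (bilabial).
The voiced bilabial stop is [b], so /ɟ/ → [b].

[dəbβɪ]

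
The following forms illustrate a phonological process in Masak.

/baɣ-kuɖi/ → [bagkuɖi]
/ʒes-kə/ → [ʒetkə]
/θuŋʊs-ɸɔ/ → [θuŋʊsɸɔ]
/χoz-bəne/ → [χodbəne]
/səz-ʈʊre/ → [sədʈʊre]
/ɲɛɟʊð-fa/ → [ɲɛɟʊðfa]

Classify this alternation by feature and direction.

regressive manner assimilation

The segment that alternates is /ɣ/, which surfaces as [g] when adjacent to /k/.
/ɣ/ is a fricative while /k/ is a stop; the output [g] is a stop, matching the trigger — so the feature that spreads is manner.
Place and voice are unchanged, so the assimilation is partial, not total.
The other alternating forms pattern the same way: /s/ → [t] before /k/ (fricative → stop, matching a stop); /z/ → [d] before /b/ (fricative → stop, matching a stop); /z/ → [d] before /ʈ/ (fricative → stop, matching a stop) — only manner changes, and always toward the following segment.
No alternation appears in [θuŋʊsɸɔ], [ɲɛɟʊðfa]: there the adjacent consonants already agree in manner (/s/ and /ɸ/ are both fricatives; /ð/ and /f/ are both fricatives), so these forms are consistent with the same rule.
The trigger is the following segment, so the direction is regressive (anticipatory).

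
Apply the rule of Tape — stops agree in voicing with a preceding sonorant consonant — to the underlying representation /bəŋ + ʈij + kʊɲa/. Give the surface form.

/ʈ/ is a voiceless retroflex stop. The preceding trigger /ŋ/ is voiced, so /ʈ/ must become voiced as well.
A voiced retroflex stop is [ɖ], so the surface segment is [ɖ].
At the second juncture, /k/ likewise becomes [g] adjacent to /j/.

[bəŋɖijgʊɲa]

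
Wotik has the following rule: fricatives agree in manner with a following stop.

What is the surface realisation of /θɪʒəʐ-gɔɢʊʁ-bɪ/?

[θɪʒəɖgɔɢʊɢbɪ]

/ʐ/ is a voiced retroflex fricative. The following trigger /g/ is a stop, so /ʐ/ must become a stop as well.
A voiced retroflex stop is [ɖ], so the surface segment is [ɖ].
At the second juncture, /ʁ/ likewise becomes [ɢ] adjacent to /b/.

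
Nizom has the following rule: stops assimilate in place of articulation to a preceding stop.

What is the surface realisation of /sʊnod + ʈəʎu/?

/ʈ/ is a voiceless retroflex stop. The preceding trigger /d/ is alveolar, so /ʈ/ must become alveolar as well.
Changing only its place to alveolar gives [t] — the voiceless alveolar stop.

[sʊnodtəʎu]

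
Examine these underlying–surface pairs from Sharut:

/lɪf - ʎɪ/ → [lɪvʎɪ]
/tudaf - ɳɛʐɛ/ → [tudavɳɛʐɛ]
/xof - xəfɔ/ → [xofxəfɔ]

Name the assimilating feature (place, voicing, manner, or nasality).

Underlying /f/ is realised as [v] next to /ʎ/; /ʎ/ itself does not change.
The change voiceless → voiced matches the voicing of the following /ʎ/, identifying this as voicing assimilation.
Checking the remaining alternation: /f/ → [v] before /ɳ/ (voiceless → voiced, matching voiced) — only voicing changes, and always toward the following segment.
No alternation appears in [xofxəfɔ]: there the adjacent consonants already agree in voicing (/f/ and /x/ are both voiceless), so this form is consistent with the same rule.

voicing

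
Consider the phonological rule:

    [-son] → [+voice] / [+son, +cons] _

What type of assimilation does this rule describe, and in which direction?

progressive voicing assimilation

The structural change is [+voice], and the conditioning segment [+son, +cons] (a sonorant consonant) is itself voiced, so the target comes to share the voicing of its neighbour — voicing assimilation.
The conditioning segment sits to the left of the focus bar, meaning the trigger precedes the segment that changes — progressive assimilation.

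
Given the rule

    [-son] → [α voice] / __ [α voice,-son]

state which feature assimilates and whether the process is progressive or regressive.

The shared variable α links the value of [voice] on the target to the same value on the neighbouring segment, so voicing is the feature that assimilates.
The conditioning segment sits to the right of the focus bar, meaning the trigger follows the segment that changes — regressive assimilation.

regressive voicing assimilation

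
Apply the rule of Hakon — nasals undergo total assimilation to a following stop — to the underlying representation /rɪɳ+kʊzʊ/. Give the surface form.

[rɪkkʊzʊ]

/ɳ/ is the segment targeted by the rule; it sits immediately before /k/, so it assimilates completely and surfaces as [k].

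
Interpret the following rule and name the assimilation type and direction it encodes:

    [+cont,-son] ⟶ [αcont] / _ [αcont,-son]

regressive manner assimilation

The shared variable α links the value of [cont] on the target to that of the neighbouring obstruent. [cont] distinguishes stops from fricatives — a manner-of-articulation feature — so this is manner assimilation.
Since the environment is written after the underscore, the trigger follows the target; the direction is regressive.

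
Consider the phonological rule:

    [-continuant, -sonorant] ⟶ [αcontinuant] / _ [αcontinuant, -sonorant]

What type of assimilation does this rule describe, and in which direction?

regressive manner assimilation

The shared variable α links the value of [continuant] on the target to that of the neighbouring obstruent. [continuant] distinguishes stops from fricatives — a manner-of-articulation feature — so this is manner assimilation.
The conditioning segment sits to the right of the focus bar, meaning the trigger follows the segment that changes — regressive assimilation.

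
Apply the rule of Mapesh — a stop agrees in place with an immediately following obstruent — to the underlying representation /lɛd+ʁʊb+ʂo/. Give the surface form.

/d/ is a voiced alveolar stop. The following trigger /ʁ/ is uvular, so /d/ must become uvular as well.
The voiced uvular stop is [ɢ], so /d/ → [ɢ].
The same rule applies at the second boundary: /b/ → [ɖ] next to /ʂ/.

[lɛɢʁʊɖʂo]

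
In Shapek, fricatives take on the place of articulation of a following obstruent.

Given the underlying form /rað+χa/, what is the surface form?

[raʁχa]

The rule targets /ð/ (voiced dental fricative), which sits before the trigger /χ/ (uvular).
A voiced uvular fricative is [ʁ], so the surface segment is [ʁ].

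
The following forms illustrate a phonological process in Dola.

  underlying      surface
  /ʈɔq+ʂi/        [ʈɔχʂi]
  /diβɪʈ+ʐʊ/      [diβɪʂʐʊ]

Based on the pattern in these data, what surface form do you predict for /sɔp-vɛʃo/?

[sɔɸvɛʃo]

The data show regressive manner assimilation: /q/ → [χ] before /ʂ/; /ʈ/ → [ʂ] before /ʐ/. In each pair only manner changes, matching the following consonant, while place and voice stay constant.
/p/ is a voiceless bilabial stop. The following trigger /v/ is a fricative, so /p/ must become a fricative as well.
The voiceless bilabial fricative is [ɸ], so /p/ → [ɸ].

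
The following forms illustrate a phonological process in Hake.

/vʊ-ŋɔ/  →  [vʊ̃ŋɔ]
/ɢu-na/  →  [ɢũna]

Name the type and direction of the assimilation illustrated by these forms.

regressive nasality assimilation (vowel nasalisation)

The vowel /ʊ/ surfaces as nasalised [ʊ̃] next to the following nasal /ŋ/ — it has acquired the [+nasal] feature of its neighbour.
The other form shows the same pattern: /u/ → [ũ] before /n/ — each time a vowel is nasalised next to a following nasal.
Because the conditioning nasal is to the right of the vowel that changes, the process is regressive (anticipatory).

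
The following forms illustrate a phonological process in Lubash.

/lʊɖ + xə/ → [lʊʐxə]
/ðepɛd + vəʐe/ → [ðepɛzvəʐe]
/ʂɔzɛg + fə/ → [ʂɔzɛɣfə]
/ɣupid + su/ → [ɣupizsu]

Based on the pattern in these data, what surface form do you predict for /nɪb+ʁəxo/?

The data show regressive manner assimilation: /ɖ/ → [ʐ] before /x/; /d/ → [z] before /v/; /g/ → [ɣ] before /f/; /d/ → [z] before /s/. In each pair only manner changes, matching the following consonant, while place and voice stay constant.
/b/ is a voiced bilabial stop. The following trigger /ʁ/ is a fricative, so /b/ must become a fricative as well.
The voiced bilabial fricative is [β], so /b/ → [β].

[nɪβʁəxo]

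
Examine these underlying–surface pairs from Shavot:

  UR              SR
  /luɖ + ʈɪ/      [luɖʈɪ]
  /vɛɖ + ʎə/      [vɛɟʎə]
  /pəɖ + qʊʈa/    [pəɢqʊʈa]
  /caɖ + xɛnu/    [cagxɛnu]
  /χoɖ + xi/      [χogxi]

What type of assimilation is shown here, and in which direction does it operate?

regressive place assimilation

Comparing underlying and surface forms, /ɖ/ → [ɟ] is the alternation; the neighbouring /ʎ/ is constant.
/ɖ/ is retroflex while /ʎ/ is palatal; the output [ɟ] is palatal, matching the trigger — so the feature that spreads is place.
Manner and voice are unchanged, so the assimilation is partial, not total.
The other alternating forms pattern the same way: /ɖ/ → [ɢ] before /q/ (retroflex → uvular, matching uvular); /ɖ/ → [g] before /x/ (retroflex → velar, matching velar) — only place changes, and always toward the following segment.
Nothing changes in [luɖʈɪ]: there the adjacent consonants already agree in place (/ɖ/ and /ʈ/ are both retroflex), so this form is consistent with the same rule.
The trigger is the following segment, so the direction is regressive (anticipatory).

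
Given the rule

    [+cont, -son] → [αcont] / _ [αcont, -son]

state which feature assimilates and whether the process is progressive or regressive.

regressive manner assimilation

The rule copies [cont] (continuancy) from the environment onto the target fricatives; since [±cont] encodes the stop/fricative manner contrast, the assimilating dimension is manner.
Since the environment is written after the underscore, the trigger follows the target; the direction is regressive.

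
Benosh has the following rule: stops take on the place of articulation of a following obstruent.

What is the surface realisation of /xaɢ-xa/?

The rule targets /ɢ/ (voiced uvular stop), which sits before the trigger /x/ (velar).
Changing only its place to velar gives [g] — the voiced velar stop.

[xagxa]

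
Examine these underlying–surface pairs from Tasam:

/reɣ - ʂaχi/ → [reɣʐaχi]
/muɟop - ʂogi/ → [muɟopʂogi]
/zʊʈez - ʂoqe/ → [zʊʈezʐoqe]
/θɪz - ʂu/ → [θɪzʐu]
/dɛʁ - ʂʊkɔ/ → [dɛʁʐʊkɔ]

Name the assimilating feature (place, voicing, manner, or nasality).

Underlying /ʂ/ is realised as [ʐ] next to /ɣ/; /ɣ/ itself does not change.
/ʂ/ is voiceless while /ɣ/ is voiced; the output [ʐ] is voiced, matching the trigger — so the feature that spreads is voicing.
The other alternating forms pattern the same way: /ʂ/ → [ʐ] after /z/ (voiceless → voiced, matching voiced); /ʂ/ → [ʐ] after /ʁ/ (voiceless → voiced, matching voiced) — only voicing changes, and always toward the preceding segment.
No alternation appears in [muɟopʂogi]: there the adjacent consonants already agree in voicing (/ʂ/ and /p/ are both voiceless), so this form is consistent with the same rule.

voicing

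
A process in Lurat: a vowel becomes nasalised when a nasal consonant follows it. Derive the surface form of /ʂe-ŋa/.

[ʂẽŋa]

/e/ sits next to the nasal /ŋ/ and is therefore nasalised to [ẽ].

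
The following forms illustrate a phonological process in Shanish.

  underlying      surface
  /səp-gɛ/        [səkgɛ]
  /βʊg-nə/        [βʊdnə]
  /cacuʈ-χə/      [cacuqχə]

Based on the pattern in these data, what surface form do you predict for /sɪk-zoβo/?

[sɪtzoβo]

The data show regressive place assimilation: /p/ → [k] before /g/; /g/ → [d] before /n/; /ʈ/ → [q] before /χ/. In each pair only place changes, matching the following consonant, while manner and voice stay constant.
The rule targets /k/ (voiceless velar stop), which sits before the trigger /z/ (alveolar).
A voiceless alveolar stop is [t], so the surface segment is [t].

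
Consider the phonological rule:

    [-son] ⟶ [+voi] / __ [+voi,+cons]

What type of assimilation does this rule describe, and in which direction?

regressive voicing assimilation

The structural change is [+voi], and the conditioning segment [+voi,+cons] (a voiced consonant) is itself voiced, so the target comes to share the voicing of its neighbour — voicing assimilation.
Since the environment is written after the underscore, the trigger follows the target; the direction is regressive.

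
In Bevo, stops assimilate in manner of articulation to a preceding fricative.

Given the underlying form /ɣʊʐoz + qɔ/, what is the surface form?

[ɣʊʐozχɔ]

/q/ is a voiceless uvular stop. The preceding trigger /z/ is a fricative, so /q/ must become a fricative as well.
A voiceless uvular fricative is [χ], so the surface segment is [χ].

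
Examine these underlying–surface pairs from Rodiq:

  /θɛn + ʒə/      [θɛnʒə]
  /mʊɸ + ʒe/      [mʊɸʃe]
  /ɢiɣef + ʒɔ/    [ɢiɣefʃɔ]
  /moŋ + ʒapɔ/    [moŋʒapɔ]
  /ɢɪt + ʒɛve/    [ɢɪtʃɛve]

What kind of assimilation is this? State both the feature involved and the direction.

progressive voicing assimilation

The segment that alternates is /ʒ/, which surfaces as [ʃ] when adjacent to /ɸ/.
The change voiced → voiceless matches the voicing of the preceding /ɸ/, identifying this as voicing assimilation.
Place and manner are unchanged, so the assimilation is partial, not total.
The other alternating forms pattern the same way: /ʒ/ → [ʃ] after /f/ (voiced → voiceless, matching voiceless); /ʒ/ → [ʃ] after /t/ (voiced → voiceless, matching voiceless) — only voicing changes, and always toward the preceding segment.
Nothing changes in [θɛnʒə], [moŋʒapɔ]: there the adjacent consonants already agree in voicing (/ʒ/ and /n/ are both voiced; /ʒ/ and /ŋ/ are both voiced), so these forms are consistent with the same rule.
Since the segment that changes follows the conditioning segment, the assimilation is progressive.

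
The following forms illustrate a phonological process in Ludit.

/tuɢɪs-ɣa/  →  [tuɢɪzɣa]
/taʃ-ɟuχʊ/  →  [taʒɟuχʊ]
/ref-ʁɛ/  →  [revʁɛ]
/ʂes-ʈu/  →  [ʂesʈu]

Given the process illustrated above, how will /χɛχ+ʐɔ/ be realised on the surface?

The data show regressive voicing assimilation: /s/ → [z] before /ɣ/; /ʃ/ → [ʒ] before /ɟ/; /f/ → [v] before /ʁ/. In each pair only voicing changes, matching the following consonant, while place and manner stay constant.
No alternation appears in [ʂesʈu]: there the adjacent consonants already agree in voicing (/s/ and /ʈ/ are both voiceless), so this form is consistent with the same rule.
The rule targets /χ/ (voiceless uvular fricative), which sits before the trigger /ʐ/ (voiced).
The voiced uvular fricative is [ʁ], so /χ/ → [ʁ].

[χɛʁʐɔ]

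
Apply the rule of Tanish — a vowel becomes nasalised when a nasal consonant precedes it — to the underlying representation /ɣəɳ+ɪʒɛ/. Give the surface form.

The vowel /ɪ/ is adjacent to the preceding nasal /ɳ/, so it acquires [+nasal] and surfaces as [ɪ̃].

[ɣəɳɪ̃ʒɛ]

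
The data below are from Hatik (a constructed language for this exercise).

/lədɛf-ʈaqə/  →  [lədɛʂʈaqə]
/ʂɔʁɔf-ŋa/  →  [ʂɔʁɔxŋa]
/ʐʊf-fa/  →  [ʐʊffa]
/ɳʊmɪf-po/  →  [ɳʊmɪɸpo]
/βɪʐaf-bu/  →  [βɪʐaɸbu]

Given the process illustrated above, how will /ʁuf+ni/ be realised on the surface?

[ʁusni]

The data show regressive place assimilation: /f/ → [ʂ] before /ʈ/; /f/ → [x] before /ŋ/; /f/ → [ɸ] before /p/; /f/ → [ɸ] before /b/. In each pair only place changes, matching the following consonant, while manner and voice stay constant.
No alternation appears in [ʐʊffa]: there the adjacent consonants already agree in place (/f/ and /f/ are both labiodental), so this form is consistent with the same rule.
The rule targets /f/ (voiceless labiodental fricative), which sits before the trigger /n/ (alveolar).
Changing only its place to alveolar gives [s] — the voiceless alveolar fricative.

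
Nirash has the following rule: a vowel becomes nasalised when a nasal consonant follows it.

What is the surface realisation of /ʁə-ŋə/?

[ʁə̃ŋə]

The vowel /ə/ is adjacent to the following nasal /ŋ/, so it acquires [+nasal] and surfaces as [ə̃].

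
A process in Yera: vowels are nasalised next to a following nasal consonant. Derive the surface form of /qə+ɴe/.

[qə̃ɴe]

/ə/ sits next to the nasal /ɴ/ and is therefore nasalised to [ə̃].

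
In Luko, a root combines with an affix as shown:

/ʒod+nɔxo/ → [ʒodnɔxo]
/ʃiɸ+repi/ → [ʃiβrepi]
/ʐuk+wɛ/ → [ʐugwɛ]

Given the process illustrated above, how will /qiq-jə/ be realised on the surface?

The data show regressive voicing assimilation: /ɸ/ → [β] before /r/; /k/ → [g] before /w/. In each pair only voicing changes, matching the following consonant, while place and manner stay constant.
Nothing changes in [ʒodnɔxo]: there the adjacent consonants already agree in voicing (/d/ and /n/ are both voiced), so this form is consistent with the same rule.
The rule targets /q/ (voiceless uvular stop), which sits before the trigger /j/ (voiced).
Changing only its voicing to voiced gives [ɢ] — the voiced uvular stop.

[qiɢjə]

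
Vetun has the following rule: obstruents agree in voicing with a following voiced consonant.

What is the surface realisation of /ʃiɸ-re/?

The rule targets /ɸ/ (voiceless bilabial fricative), which sits before the trigger /r/ (voiced).
A voiced bilabial fricative is [β], so the surface segment is [β].

[ʃiβre]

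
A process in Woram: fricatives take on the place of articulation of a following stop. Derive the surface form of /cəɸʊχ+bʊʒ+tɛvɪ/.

The rule targets /χ/ (voiceless uvular fricative), which sits before the trigger /b/ (bilabial).
A voiceless bilabial fricative is [ɸ], so the surface segment is [ɸ].
At the second juncture, /ʒ/ likewise becomes [z] adjacent to /t/.

[cəɸʊɸbʊztɛvɪ]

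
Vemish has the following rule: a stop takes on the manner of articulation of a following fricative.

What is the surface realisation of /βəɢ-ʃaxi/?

/ɢ/ is a voiced uvular stop. The following trigger /ʃ/ is a fricative, so /ɢ/ must become a fricative as well.
A voiced uvular fricative is [ʁ], so the surface segment is [ʁ].

[βəʁʃaxi]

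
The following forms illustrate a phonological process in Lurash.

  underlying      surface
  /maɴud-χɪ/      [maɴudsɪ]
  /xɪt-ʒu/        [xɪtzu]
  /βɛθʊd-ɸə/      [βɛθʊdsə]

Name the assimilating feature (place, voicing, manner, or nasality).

Underlying /χ/ is realised as [s] next to /d/; /d/ itself does not change.
/χ/ is uvular while /d/ is alveolar; the output [s] is alveolar, matching the trigger — so the feature that spreads is place.
The other alternating forms pattern the same way: /ʒ/ → [z] after /t/ (postalveolar → alveolar, matching alveolar); /ɸ/ → [s] after /d/ (bilabial → alveolar, matching alveolar) — only place changes, and always toward the preceding segment.

place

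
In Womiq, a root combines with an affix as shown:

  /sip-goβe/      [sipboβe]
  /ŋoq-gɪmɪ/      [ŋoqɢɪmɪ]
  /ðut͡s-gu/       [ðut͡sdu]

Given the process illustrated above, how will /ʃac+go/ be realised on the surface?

The data show progressive place assimilation: /g/ → [b] after /p/; /g/ → [ɢ] after /q/; /g/ → [d] after /t͡s/. In each pair only place changes, matching the preceding consonant, while manner and voice stay constant.
/g/ is a voiced velar stop. The preceding trigger /c/ is palatal, so /g/ must become palatal as well.
Changing only its place to palatal gives [ɟ] — the voiced palatal stop.

[ʃacɟo]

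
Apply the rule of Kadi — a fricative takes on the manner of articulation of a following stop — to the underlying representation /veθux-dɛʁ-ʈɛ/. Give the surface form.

/x/ is a voiceless velar fricative. The following trigger /d/ is a stop, so /x/ must become a stop as well.
Changing only its manner to stop gives [k] — the voiceless velar stop.
The same rule applies at the second boundary: /ʁ/ → [ɢ] next to /ʈ/.

[veθukdɛɢʈɛ]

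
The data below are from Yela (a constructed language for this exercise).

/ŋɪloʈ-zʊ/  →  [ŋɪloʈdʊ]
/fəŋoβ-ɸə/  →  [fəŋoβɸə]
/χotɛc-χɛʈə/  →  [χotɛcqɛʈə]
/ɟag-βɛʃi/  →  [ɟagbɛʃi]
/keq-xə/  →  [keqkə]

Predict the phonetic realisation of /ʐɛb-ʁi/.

[ʐɛbɢi]

The data show progressive manner assimilation: /z/ → [d] after /ʈ/; /χ/ → [q] after /c/; /β/ → [b] after /g/; /x/ → [k] after /q/. In each pair only manner changes, matching the preceding consonant, while place and voice stay constant.
No alternation appears in [fəŋoβɸə]: there the adjacent consonants already agree in manner (/ɸ/ and /β/ are both fricatives), so this form is consistent with the same rule.
/ʁ/ is a voiced uvular fricative. The preceding trigger /b/ is a stop, so /ʁ/ must become a stop as well.
Changing only its manner to stop gives [ɢ] — the voiced uvular stop.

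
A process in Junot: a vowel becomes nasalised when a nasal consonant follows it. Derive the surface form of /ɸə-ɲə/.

[ɸə̃ɲə]

/ə/ sits next to the nasal /ɲ/ and is therefore nasalised to [ə̃].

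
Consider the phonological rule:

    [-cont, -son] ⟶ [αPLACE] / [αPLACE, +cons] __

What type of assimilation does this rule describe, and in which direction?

The shared variable α links the value of the place features (abbreviated [PLACE]) on the target to the same value on the neighbouring segment, so place is the feature that assimilates.
The conditioning segment sits to the left of the focus bar, meaning the trigger precedes the segment that changes — progressive assimilation.

progressive place assimilation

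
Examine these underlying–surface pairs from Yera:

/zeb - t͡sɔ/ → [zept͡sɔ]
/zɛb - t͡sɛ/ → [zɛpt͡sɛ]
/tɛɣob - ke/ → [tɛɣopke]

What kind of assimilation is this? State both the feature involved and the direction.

Comparing underlying and surface forms, /b/ → [p] is the alternation; the neighbouring /t͡s/ is constant.
The change voiced → voiceless matches the voicing of the following /t͡s/, identifying this as voicing assimilation.
Place and manner are unchanged, so the assimilation is partial, not total.
Checking the remaining alternation: /b/ → [p] before /k/ (voiced → voiceless, matching voiceless) — only voicing changes, and always toward the following segment.
Since the segment that changes precedes the conditioning segment, the assimilation is regressive.

regressive voicing assimilation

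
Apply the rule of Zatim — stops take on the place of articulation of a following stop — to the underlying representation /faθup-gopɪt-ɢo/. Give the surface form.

[faθukgopɪqɢo]

/p/ is a voiceless bilabial stop. The following trigger /g/ is velar, so /p/ must become velar as well.
A voiceless velar stop is [k], so the surface segment is [k].
At the second juncture, /t/ likewise becomes [q] adjacent to /ɢ/.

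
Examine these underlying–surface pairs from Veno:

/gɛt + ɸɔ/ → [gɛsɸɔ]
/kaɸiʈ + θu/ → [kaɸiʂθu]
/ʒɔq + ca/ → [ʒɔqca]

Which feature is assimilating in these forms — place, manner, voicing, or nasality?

Comparing underlying and surface forms, /t/ → [s] is the alternation; the neighbouring /ɸ/ is constant.
The change stop → fricative matches the manner of the following /ɸ/, identifying this as manner assimilation.
Checking the remaining alternation: /ʈ/ → [ʂ] before /θ/ (stop → fricative, matching a fricative) — only manner changes, and always toward the following segment.
Nothing changes in [ʒɔqca]: there the adjacent consonants already agree in manner (/q/ and /c/ are both stops), so this form is consistent with the same rule.

manner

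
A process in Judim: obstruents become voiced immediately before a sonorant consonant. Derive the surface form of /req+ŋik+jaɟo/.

[reɢŋigjaɟo]

The rule targets /q/ (voiceless uvular stop), which sits before the trigger /ŋ/ (voiced).
Changing only its voicing to voiced gives [ɢ] — the voiced uvular stop.
The same rule applies at the second boundary: /k/ → [g] next to /j/.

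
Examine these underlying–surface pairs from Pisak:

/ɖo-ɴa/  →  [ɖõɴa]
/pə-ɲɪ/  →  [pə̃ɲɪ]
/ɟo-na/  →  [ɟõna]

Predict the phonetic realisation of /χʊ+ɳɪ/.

[χʊ̃ɳɪ]

The data show regressive nasality assimilation (vowel nasalisation): /o/ → [õ] before /ɴ/; /ə/ → [ə̃] before /ɲ/; /o/ → [õ] before /n/ — a vowel is nasalised by an immediately following nasal consonant.
The vowel /ʊ/ is adjacent to the following nasal /ɳ/, so it acquires [+nasal] and surfaces as [ʊ̃].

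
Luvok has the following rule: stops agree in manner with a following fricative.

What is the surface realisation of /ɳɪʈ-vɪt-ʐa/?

[ɳɪʂvɪsʐa]

The rule targets /ʈ/ (voiceless retroflex stop), which sits before the trigger /v/ (fricative).
The voiceless retroflex fricative is [ʂ], so /ʈ/ → [ʂ].
The same rule applies at the second boundary: /t/ → [s] next to /ʐ/.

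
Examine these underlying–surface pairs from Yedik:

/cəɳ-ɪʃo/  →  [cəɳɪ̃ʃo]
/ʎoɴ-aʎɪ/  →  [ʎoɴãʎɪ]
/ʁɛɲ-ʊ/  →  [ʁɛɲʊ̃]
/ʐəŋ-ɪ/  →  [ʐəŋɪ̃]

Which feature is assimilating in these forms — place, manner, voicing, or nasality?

The vowel /ɪ/ surfaces as nasalised [ɪ̃] next to the preceding nasal /ɳ/ — it has acquired the [+nasal] feature of its neighbour.
The other forms show the same pattern: /a/ → [ã] after /ɴ/; /ʊ/ → [ʊ̃] after /ɲ/; /ɪ/ → [ɪ̃] after /ŋ/ — each time a vowel is nasalised next to a preceding nasal.

nasality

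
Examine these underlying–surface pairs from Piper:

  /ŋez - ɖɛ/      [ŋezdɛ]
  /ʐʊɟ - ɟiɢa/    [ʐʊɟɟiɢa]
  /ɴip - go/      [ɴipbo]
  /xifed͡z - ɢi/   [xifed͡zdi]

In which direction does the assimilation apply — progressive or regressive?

progressive

The segment that alternates is /ɖ/, which surfaces as [d] when adjacent to /z/.
The change retroflex → alveolar matches the place of the preceding /z/, identifying this as place assimilation.
Checking the remaining alternations: /g/ → [b] after /p/ (velar → bilabial, matching bilabial); /ɢ/ → [d] after /d͡z/ (uvular → alveolar, matching alveolar) — only place changes, and always toward the preceding segment.
No alternation appears in [ʐʊɟɟiɢa]: there the adjacent consonants already agree in place (/ɟ/ and /ɟ/ are both palatal), so this form is consistent with the same rule.
The trigger is the preceding segment, so the direction is progressive (perseverative).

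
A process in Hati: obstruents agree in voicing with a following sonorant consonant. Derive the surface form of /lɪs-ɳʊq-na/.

[lɪzɳʊɢna]

The rule targets /s/ (voiceless alveolar fricative), which sits before the trigger /ɳ/ (voiced).
The voiced alveolar fricative is [z], so /s/ → [z].
At the second juncture, /q/ likewise becomes [ɢ] adjacent to /n/.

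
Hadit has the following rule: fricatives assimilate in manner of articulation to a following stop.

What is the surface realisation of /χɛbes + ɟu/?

The rule targets /s/ (voiceless alveolar fricative), which sits before the trigger /ɟ/ (stop).
Changing only its manner to stop gives [t] — the voiceless alveolar stop.

[χɛbetɟu]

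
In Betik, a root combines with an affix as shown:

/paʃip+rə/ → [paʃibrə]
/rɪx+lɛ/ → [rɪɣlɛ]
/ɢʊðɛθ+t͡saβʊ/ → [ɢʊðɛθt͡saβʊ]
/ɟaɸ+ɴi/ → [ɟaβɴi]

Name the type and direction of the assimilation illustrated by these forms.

Comparing underlying and surface forms, /p/ → [b] is the alternation; the neighbouring /r/ is constant.
The change voiceless → voiced matches the voicing of the following /r/, identifying this as voicing assimilation.
Place and manner are unchanged, so the assimilation is partial, not total.
Checking the remaining alternations: /x/ → [ɣ] before /l/ (voiceless → voiced, matching voiced); /ɸ/ → [β] before /ɴ/ (voiceless → voiced, matching voiced) — only voicing changes, and always toward the following segment.
Nothing changes in [ɢʊðɛθt͡saβʊ]: there the adjacent consonants already agree in voicing (/θ/ and /t͡s/ are both voiceless), so this form is consistent with the same rule.
The trigger is the following segment, so the direction is regressive (anticipatory).

regressive voicing assimilation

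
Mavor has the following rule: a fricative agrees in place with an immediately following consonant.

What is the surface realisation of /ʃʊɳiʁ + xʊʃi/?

/ʁ/ is a voiced uvular fricative. The following trigger /x/ is velar, so /ʁ/ must become velar as well.
A voiced velar fricative is [ɣ], so the surface segment is [ɣ].

[ʃʊɳiɣxʊʃi]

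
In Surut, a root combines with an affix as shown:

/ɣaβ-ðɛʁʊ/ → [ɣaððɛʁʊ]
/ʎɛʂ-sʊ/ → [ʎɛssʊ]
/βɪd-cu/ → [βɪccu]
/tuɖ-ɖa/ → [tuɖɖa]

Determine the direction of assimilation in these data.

Comparing underlying and surface forms, /β/ → [ð] is the alternation; the neighbouring /ð/ is constant.
The output [ð] is identical to the trigger /ð/ — every feature (place, manner, voicing) has been copied — so this is total assimilation.
The other forms behave the same way: /ʂ/ → [s] before /s/; /d/ → [c] before /c/ — in each case the output is a copy of the following consonant.
In [tuɖɖa] the two consonants at the boundary are already identical (/ɖ/ + /ɖ/), so the rule applies vacuously and nothing changes.
Since the segment that changes precedes the conditioning segment, the assimilation is regressive.

regressive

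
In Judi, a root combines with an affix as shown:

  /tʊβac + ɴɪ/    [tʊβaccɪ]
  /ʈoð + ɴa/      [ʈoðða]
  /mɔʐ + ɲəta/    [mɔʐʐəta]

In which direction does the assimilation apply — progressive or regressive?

Comparing underlying and surface forms, /ɴ/ → [c] is the alternation; the neighbouring /c/ is constant.
The output [c] is identical to the trigger /c/ — every feature (place, manner, voicing) has been copied — so this is total assimilation.
The other forms behave the same way: /ɴ/ → [ð] after /ð/; /ɲ/ → [ʐ] after /ʐ/ — in each case the output is a copy of the preceding consonant.
Since the segment that changes follows the conditioning segment, the assimilation is progressive.

progressive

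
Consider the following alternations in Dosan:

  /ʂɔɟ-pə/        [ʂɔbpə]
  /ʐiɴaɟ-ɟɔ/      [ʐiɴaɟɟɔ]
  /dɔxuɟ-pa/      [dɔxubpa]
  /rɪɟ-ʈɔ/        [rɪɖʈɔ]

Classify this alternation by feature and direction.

regressive place assimilation

Underlying /ɟ/ is realised as [b] next to /p/; /p/ itself does not change.
/ɟ/ is palatal while /p/ is bilabial; the output [b] is bilabial, matching the trigger — so the feature that spreads is place.
Manner and voice are unchanged, so the assimilation is partial, not total.
The same holds elsewhere in the data: /ɟ/ → [ɖ] before /ʈ/ (palatal → retroflex, matching retroflex) — only place changes, and always toward the following segment.
Nothing changes in [ʐiɴaɟɟɔ]: there the adjacent consonants already agree in place (/ɟ/ and /ɟ/ are both palatal), so this form is consistent with the same rule.
The trigger is the following segment, so the direction is regressive (anticipatory).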